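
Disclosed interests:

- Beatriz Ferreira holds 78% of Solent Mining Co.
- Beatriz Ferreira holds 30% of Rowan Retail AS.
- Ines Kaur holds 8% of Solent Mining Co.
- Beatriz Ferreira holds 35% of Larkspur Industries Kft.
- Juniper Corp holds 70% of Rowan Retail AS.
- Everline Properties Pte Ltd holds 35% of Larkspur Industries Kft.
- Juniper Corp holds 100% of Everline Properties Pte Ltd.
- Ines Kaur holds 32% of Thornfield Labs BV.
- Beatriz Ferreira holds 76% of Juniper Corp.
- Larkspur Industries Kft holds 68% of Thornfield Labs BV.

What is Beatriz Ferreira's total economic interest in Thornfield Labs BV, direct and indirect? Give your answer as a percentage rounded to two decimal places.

Beatriz reaches Thornfield along 2 paths.
Via Juniper → Everline → Larkspur: 76% × 100% × 35% × 68% = 18.088%.
Via Larkspur: 35% × 68% = 23.8%.
Total: 18.088% + 23.8% = 41.888%.
Rounded: 41.89%.

41.89%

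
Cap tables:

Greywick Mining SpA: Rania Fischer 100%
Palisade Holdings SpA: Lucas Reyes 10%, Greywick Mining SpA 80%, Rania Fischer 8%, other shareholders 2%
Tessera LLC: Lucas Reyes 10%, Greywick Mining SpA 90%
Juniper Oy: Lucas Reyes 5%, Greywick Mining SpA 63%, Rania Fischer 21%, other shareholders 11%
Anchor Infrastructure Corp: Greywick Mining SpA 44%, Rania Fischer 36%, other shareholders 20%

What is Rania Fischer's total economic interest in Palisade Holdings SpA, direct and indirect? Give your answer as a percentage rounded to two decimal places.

Rania reaches Palisade along 2 paths.
Via Greywick: 100% × 80% = 80%.
Direct stake: 8% = 8%.
Total: 80% + 8% = 88%.
Rounded: 88.00%.

88.00%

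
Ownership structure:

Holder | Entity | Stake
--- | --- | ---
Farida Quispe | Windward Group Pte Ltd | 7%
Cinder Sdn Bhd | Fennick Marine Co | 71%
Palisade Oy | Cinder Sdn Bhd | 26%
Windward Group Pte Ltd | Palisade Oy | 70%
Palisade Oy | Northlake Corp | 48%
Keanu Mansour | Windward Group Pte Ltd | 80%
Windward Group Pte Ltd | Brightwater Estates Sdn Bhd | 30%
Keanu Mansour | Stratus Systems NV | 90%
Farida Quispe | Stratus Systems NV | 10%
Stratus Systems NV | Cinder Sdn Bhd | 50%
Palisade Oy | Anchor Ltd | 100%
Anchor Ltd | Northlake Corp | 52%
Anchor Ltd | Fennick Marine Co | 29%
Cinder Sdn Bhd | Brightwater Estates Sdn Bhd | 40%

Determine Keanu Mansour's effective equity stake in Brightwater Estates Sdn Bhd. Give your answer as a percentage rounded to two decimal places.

47.82%

Keanu reaches Brightwater along 3 paths.
Via Stratus → Cinder: 90% × 50% × 40% = 18%.
Via Windward → Palisade → Cinder: 80% × 70% × 26% × 40% = 5.824%.
Via Windward: 80% × 30% = 24%.
Total: 18% + 5.824% + 24% = 47.824%.
Rounded: 47.82%.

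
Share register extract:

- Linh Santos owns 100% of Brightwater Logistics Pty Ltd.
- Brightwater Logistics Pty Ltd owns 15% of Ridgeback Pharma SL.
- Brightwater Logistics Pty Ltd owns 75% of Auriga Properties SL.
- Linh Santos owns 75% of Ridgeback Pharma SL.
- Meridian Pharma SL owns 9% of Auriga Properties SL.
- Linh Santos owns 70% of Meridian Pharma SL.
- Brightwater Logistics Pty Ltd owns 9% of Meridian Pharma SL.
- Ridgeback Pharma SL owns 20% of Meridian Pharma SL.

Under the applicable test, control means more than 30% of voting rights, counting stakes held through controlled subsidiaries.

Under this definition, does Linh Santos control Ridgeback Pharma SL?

Linh holds 100% of Brightwater, so Linh controls Brightwater.
Brightwater and Linh together hold 15% + 75% = 90% of Ridgeback, so Linh controls Ridgeback.

Yes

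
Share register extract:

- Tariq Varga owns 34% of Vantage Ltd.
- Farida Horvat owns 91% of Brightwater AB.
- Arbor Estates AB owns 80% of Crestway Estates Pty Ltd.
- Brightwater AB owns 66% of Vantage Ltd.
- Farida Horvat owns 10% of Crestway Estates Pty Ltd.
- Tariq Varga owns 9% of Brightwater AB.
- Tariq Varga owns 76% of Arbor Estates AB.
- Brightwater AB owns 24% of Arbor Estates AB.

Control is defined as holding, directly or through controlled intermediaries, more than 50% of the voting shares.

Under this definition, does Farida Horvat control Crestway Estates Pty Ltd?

No

Farida holds 91% of Brightwater, so Farida controls Brightwater.
Brightwater holds 66% of Vantage, so Farida controls Vantage.
In Crestway, Farida's side holds only 10%, not > 50%.
So Farida does not control Crestway.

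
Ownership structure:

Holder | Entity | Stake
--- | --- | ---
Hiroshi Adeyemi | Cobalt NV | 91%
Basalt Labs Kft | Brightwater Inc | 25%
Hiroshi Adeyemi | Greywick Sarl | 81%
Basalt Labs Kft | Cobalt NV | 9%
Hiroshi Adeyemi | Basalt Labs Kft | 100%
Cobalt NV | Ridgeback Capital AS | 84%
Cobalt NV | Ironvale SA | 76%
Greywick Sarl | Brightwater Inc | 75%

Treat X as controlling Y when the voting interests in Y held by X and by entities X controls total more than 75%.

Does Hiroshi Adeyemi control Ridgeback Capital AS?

Hiroshi holds 100% of Basalt, so Hiroshi controls Basalt.
Hiroshi and Basalt together hold 91% + 9% = 100% of Cobalt, so Hiroshi controls Cobalt.
Cobalt holds 84% of Ridgeback, so Hiroshi controls Ridgeback.

Yes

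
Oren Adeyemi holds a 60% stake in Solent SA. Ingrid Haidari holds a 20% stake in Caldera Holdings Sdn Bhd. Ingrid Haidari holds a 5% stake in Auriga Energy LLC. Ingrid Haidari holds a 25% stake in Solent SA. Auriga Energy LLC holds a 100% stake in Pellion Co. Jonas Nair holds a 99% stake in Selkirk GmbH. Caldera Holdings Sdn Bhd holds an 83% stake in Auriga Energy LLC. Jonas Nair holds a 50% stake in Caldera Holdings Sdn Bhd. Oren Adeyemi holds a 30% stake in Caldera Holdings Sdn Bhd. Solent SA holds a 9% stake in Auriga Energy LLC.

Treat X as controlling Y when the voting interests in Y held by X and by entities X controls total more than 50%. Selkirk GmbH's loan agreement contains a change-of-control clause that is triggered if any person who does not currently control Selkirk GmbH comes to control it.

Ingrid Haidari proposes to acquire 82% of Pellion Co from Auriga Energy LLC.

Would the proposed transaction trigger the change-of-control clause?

No

The purchase adds only to Ingrid's holdings (Auriga's stake shrinks), so Ingrid is the only person who could newly come to control Selkirk.
Ingrid's largest direct stake is 25% in Solent, which does not meet the threshold, so Ingrid controls no company.
Neither Ingrid nor any entity Ingrid controls holds any voting interest in Selkirk.
So before the transaction, Ingrid does not control Selkirk.
After the purchase, Ingrid holds 82% of Pellion directly, and Auriga's stake falls to 18%.
Ingrid holds 82% of Pellion, so Ingrid controls Pellion.
After the transaction, neither Ingrid nor any entity Ingrid controls holds a voting interest in Selkirk, so Ingrid still does not control it.
No new person acquires control, so the clause is not triggered.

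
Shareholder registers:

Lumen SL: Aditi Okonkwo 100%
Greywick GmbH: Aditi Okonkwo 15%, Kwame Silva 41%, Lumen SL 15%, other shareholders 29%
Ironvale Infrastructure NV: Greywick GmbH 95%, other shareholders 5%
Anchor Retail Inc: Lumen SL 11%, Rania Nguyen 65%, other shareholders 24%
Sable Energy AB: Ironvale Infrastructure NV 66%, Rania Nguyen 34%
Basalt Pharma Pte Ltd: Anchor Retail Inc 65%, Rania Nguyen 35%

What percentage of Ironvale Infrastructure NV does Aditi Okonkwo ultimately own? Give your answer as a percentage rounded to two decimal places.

28.50%

Aditi reaches Ironvale along 2 paths.
Via Greywick: 15% × 95% = 14.25%.
Via Lumen → Greywick: 100% × 15% × 95% = 14.25%.
Total: 14.25% + 14.25% = 28.5%.
Rounded: 28.50%.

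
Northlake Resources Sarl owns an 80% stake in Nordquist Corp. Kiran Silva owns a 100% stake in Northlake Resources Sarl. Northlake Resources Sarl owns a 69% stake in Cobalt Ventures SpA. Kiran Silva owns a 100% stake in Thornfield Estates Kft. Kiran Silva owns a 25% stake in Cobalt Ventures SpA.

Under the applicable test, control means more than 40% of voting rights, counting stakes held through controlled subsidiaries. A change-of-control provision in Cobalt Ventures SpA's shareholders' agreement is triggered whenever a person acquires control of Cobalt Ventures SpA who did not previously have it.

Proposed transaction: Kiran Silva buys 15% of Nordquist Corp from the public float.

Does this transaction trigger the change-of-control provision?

The purchase changes only Kiran's holdings, so Kiran is the only person who could newly come to control Cobalt.
Kiran holds 100% of Northlake, so Kiran controls Northlake.
Northlake and Kiran together hold 69% + 25% = 94% of Cobalt, so Kiran controls Cobalt.
So Kiran already controls Cobalt before the transaction.
After the purchase, Kiran holds 15% of Nordquist directly.
Kiran controlled Cobalt already, so this is not a new person acquiring control; every other person's position is unchanged or reduced.
No new person acquires control, so the clause is not triggered.

No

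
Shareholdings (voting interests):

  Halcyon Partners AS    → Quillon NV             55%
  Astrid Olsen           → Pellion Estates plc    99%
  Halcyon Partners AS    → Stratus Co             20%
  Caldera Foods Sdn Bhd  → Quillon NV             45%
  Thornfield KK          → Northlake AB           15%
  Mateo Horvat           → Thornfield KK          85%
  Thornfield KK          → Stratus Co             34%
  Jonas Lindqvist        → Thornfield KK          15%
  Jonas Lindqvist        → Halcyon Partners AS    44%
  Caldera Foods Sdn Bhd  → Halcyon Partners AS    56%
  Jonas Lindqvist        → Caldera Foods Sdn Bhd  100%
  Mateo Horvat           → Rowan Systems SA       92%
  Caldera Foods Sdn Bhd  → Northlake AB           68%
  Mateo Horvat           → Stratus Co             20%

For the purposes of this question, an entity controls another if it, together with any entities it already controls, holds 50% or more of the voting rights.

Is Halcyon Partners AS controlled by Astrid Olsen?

Astrid holds 99% of Pellion, so Astrid controls Pellion.
Neither Astrid nor any entity Astrid controls holds any voting interest in Halcyon.
So Astrid does not control Halcyon.

No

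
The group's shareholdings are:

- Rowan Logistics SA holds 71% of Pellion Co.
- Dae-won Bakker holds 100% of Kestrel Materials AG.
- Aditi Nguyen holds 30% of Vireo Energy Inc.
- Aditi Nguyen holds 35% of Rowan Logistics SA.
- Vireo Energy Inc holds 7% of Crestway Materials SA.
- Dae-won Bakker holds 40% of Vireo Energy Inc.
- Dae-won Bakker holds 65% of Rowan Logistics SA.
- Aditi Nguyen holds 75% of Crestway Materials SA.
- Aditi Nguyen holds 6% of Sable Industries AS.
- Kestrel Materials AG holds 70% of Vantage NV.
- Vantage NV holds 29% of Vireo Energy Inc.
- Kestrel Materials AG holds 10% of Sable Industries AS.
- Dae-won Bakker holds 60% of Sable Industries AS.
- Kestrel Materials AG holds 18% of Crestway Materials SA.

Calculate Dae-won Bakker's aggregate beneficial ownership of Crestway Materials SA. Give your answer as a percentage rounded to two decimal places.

22.22%

Dae-won reaches Crestway along 3 paths.
Via Vireo: 40% × 7% = 2.8%.
Via Kestrel → Vantage → Vireo: 100% × 70% × 29% × 7% = 1.421%.
Via Kestrel: 100% × 18% = 18%.
Total: 2.8% + 1.421% + 18% = 22.221%.
Rounded: 22.22%.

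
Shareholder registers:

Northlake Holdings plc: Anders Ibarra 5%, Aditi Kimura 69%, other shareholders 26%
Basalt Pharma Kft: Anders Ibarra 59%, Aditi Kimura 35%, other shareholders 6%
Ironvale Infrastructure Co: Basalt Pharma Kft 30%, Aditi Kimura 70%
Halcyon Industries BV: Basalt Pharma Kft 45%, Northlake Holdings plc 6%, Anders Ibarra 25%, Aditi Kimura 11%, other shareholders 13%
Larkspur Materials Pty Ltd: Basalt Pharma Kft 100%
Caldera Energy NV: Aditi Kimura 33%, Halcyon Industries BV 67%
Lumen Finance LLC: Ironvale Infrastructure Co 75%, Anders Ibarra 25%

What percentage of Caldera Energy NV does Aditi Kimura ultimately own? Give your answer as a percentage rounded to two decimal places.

Aditi reaches Caldera along 4 paths.
Direct stake: 33% = 33%.
Via Basalt → Halcyon: 35% × 45% × 67% = 10.5525%.
Via Northlake → Halcyon: 69% × 6% × 67% = 2.7738%.
Via Halcyon: 11% × 67% = 7.37%.
Total: 33% + 10.5525% + 2.7738% + 7.37% = 53.6963%.
Rounded: 53.70%.

53.70%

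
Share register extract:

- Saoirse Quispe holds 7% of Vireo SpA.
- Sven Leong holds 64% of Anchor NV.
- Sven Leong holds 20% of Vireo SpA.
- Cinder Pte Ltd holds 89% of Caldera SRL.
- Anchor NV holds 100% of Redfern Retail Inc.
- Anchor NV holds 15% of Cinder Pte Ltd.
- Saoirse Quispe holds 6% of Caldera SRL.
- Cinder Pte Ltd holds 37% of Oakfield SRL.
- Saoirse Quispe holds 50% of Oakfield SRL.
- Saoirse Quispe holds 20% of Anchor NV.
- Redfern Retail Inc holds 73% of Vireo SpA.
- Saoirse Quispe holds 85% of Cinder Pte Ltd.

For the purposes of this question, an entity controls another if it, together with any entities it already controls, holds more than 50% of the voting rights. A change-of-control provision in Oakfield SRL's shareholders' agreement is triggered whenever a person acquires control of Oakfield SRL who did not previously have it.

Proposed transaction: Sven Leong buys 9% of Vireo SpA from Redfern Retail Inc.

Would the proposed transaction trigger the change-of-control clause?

The purchase adds only to Sven's holdings (Redfern's stake shrinks), so Sven is the only person who could newly come to control Oakfield.
Sven holds 64% of Anchor, so Sven controls Anchor.
Anchor holds 100% of Redfern, so Sven controls Redfern.
Sven and Redfern together hold 20% + 73% = 93% of Vireo, so Sven controls Vireo.
Neither Sven nor any entity Sven controls holds any voting interest in Oakfield.
So before the transaction, Sven does not control Oakfield.
After the purchase, Sven's direct stake in Vireo rises to 20% + 9% = 29%, and Redfern's stake falls to 64%.
Sven and Redfern together hold 29% + 64% = 93% of Vireo, so Sven controls Vireo.
After the transaction, neither Sven nor any entity Sven controls holds a voting interest in Oakfield, so Sven still does not control it.
No new person acquires control, so the clause is not triggered.

No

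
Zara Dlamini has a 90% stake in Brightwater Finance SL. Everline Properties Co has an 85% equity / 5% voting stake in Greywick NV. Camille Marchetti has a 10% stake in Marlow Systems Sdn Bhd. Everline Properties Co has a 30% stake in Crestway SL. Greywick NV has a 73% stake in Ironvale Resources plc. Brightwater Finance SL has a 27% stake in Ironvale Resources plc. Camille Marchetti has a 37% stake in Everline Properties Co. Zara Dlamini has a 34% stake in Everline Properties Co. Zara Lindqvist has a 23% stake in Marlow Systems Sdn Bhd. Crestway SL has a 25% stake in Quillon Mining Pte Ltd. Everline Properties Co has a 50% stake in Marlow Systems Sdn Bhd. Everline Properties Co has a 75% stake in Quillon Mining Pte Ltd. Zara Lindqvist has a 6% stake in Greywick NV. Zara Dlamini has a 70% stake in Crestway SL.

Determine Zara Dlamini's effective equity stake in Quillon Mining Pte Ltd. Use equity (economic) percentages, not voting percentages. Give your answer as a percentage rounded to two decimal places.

45.55%

Zara Dlamini reaches Quillon along 3 paths.
Via Everline: 34% × 75% = 25.5%.
Via Crestway: 70% × 25% = 17.5%.
Via Everline → Crestway: 34% × 30% × 25% = 2.55%.
Total: 25.5% + 17.5% + 2.55% = 45.55%.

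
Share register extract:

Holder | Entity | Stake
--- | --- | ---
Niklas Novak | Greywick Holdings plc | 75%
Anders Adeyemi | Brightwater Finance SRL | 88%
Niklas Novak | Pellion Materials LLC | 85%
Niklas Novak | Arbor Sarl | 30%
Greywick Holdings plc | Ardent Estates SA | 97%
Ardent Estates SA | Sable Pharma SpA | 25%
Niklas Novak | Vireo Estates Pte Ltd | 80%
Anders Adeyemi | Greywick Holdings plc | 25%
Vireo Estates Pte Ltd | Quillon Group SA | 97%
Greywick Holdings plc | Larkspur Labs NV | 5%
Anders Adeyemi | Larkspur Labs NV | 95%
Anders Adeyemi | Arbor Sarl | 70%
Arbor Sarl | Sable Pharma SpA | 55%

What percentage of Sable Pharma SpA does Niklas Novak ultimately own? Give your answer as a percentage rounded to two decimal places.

Niklas reaches Sable along 2 paths.
Via Greywick → Ardent: 75% × 97% × 25% = 18.1875%.
Via Arbor: 30% × 55% = 16.5%.
Total: 18.1875% + 16.5% = 34.6875%.
Rounded: 34.69%.

34.69%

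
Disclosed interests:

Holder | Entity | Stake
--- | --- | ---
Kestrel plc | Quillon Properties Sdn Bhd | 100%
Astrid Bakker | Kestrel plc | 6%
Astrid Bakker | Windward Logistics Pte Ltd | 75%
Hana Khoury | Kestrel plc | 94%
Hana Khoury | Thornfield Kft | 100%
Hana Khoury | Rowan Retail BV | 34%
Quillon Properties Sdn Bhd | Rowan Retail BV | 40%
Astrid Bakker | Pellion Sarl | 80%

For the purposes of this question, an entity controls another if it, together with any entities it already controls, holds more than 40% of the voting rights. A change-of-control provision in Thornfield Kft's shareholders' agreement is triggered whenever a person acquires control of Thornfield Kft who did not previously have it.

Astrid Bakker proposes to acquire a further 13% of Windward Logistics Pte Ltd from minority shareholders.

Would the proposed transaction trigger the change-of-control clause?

No

The purchase changes only Astrid's holdings, so Astrid is the only person who could newly come to control Thornfield.
Astrid holds 75% of Windward, so Astrid controls Windward.
Astrid holds 80% of Pellion, so Astrid controls Pellion.
Neither Astrid nor any entity Astrid controls holds any voting interest in Thornfield.
So before the transaction, Astrid does not control Thornfield.
After the purchase, Astrid's direct stake in Windward rises to 75% + 13% = 88%.
Astrid holds 88% of Windward, so Astrid controls Windward.
After the transaction, neither Astrid nor any entity Astrid controls holds a voting interest in Thornfield, so Astrid still does not control it.
No new person acquires control, so the clause is not triggered.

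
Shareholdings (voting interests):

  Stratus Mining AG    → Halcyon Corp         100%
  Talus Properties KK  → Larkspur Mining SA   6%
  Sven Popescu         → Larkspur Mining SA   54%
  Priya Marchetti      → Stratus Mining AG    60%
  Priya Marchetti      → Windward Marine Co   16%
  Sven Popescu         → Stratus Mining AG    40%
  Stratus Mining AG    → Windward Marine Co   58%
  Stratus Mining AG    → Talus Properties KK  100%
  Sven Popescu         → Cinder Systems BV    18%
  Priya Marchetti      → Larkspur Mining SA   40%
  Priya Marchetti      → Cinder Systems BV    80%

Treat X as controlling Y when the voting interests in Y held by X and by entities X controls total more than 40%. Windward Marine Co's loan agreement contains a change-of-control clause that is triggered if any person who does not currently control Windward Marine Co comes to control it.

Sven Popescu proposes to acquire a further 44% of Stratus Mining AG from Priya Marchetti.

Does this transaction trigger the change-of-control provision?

The purchase adds only to Sven's holdings (Priya's stake shrinks), so Sven is the only person who could newly come to control Windward.
Sven holds 54% of Larkspur, so Sven controls Larkspur.
Neither Sven nor any entity Sven controls holds any voting interest in Windward.
So before the transaction, Sven does not control Windward.
After the purchase, Sven's direct stake in Stratus rises to 40% + 44% = 84%, and Priya's stake falls to 16%.
Sven holds 84% of Stratus, so Sven controls Stratus.
Stratus holds 58% of Windward, so Sven controls Windward.
Sven did not control Windward before and does after, so the clause is triggered.

Yes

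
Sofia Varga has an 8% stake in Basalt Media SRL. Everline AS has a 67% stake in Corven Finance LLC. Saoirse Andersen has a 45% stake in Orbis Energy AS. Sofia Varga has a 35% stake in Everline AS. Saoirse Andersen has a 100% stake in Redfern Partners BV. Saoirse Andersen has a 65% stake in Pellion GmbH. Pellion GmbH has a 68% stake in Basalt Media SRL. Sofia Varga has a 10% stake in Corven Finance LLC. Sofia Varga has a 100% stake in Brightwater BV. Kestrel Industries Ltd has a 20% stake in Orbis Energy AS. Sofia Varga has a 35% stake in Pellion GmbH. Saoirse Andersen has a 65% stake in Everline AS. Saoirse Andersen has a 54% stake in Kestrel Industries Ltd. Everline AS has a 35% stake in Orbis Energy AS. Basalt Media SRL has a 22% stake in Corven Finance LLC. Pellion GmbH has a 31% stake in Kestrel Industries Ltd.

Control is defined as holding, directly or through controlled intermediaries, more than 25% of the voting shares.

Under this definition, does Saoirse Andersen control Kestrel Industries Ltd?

Yes

Saoirse holds 65% of Pellion, so Saoirse controls Pellion.
Pellion and Saoirse together hold 31% + 54% = 85% of Kestrel, so Saoirse controls Kestrel.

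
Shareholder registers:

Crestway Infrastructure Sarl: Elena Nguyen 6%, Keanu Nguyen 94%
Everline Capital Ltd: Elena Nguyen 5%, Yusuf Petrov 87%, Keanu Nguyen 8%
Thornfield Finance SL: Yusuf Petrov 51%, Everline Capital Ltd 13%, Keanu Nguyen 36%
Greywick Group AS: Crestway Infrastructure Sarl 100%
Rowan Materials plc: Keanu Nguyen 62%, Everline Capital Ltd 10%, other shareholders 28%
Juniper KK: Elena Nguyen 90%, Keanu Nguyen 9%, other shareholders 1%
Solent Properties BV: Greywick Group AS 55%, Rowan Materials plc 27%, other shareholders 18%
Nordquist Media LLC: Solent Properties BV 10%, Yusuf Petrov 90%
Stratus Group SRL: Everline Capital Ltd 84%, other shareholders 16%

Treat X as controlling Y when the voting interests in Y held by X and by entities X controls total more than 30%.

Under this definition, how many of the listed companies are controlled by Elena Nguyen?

1

Elena holds 90% of Juniper, so Elena controls Juniper.
No other company's threshold is met.
Elena controls 1 company.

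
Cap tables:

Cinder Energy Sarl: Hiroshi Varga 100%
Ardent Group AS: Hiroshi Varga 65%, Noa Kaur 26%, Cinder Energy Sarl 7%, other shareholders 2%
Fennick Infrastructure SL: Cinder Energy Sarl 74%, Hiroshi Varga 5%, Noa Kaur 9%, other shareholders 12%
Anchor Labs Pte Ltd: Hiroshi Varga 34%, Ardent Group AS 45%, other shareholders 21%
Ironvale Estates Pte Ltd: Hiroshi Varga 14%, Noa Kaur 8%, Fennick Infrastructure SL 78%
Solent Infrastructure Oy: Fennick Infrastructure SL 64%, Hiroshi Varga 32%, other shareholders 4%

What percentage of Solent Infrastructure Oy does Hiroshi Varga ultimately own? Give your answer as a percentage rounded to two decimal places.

Hiroshi reaches Solent along 3 paths.
Via Cinder → Fennick: 100% × 74% × 64% = 47.36%.
Via Fennick: 5% × 64% = 3.2%.
Direct stake: 32% = 32%.
Total: 47.36% + 3.2% + 32% = 82.56%.

82.56%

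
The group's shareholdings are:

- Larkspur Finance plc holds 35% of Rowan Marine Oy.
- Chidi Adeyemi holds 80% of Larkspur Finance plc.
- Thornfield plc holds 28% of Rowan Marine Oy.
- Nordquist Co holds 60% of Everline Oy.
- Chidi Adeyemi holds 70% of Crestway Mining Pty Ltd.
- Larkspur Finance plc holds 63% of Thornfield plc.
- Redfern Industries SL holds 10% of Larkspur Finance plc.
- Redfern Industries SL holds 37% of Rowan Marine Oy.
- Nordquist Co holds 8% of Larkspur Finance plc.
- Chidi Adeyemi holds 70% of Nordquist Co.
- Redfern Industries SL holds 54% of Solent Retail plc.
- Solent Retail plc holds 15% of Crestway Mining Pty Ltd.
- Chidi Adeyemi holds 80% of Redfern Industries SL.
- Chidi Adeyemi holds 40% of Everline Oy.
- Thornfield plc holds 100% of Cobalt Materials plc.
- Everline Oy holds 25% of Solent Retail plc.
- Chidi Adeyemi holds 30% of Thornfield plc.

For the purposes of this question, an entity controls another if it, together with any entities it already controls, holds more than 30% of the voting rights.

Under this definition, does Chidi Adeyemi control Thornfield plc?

Yes

Chidi holds 80% of Redfern, so Chidi controls Redfern.
Chidi holds 70% of Nordquist, so Chidi controls Nordquist.
Nordquist and Redfern and Chidi together hold 8% + 10% + 80% = 98% of Larkspur, so Chidi controls Larkspur.
Chidi and Larkspur together hold 30% + 63% = 93% of Thornfield, so Chidi controls Thornfield.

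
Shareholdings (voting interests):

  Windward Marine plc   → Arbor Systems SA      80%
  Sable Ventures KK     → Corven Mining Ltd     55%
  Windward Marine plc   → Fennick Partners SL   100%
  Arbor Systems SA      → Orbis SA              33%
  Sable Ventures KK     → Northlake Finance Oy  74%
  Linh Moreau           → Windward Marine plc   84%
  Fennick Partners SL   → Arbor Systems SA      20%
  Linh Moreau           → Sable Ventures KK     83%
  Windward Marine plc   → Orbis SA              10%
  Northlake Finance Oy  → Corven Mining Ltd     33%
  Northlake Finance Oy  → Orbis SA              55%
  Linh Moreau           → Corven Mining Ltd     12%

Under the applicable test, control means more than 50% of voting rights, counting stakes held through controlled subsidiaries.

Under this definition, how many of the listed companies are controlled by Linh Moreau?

7

Linh holds 84% of Windward, so Linh controls Windward.
Linh holds 83% of Sable, so Linh controls Sable.
Windward holds 100% of Fennick, so Linh controls Fennick.
Sable holds 74% of Northlake, so Linh controls Northlake.
Windward and Fennick together hold 80% + 20% = 100% of Arbor, so Linh controls Arbor.
Linh and Sable and Northlake together hold 12% + 55% + 33% = 100% of Corven, so Linh controls Corven.
Northlake and Windward and Arbor together hold 55% + 10% + 33% = 98% of Orbis, so Linh controls Orbis.
Linh controls 7 companies.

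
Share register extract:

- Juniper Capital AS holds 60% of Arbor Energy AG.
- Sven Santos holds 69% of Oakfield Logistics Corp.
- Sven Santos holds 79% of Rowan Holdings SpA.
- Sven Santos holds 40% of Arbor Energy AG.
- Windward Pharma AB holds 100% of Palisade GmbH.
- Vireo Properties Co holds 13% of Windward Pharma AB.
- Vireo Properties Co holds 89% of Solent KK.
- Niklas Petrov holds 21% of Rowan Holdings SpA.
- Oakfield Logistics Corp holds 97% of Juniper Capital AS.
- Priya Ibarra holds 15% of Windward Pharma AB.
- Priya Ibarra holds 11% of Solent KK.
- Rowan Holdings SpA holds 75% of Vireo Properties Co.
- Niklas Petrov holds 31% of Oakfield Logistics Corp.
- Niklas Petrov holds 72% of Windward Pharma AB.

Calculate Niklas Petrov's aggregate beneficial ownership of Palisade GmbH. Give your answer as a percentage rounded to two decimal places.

Niklas reaches Palisade along 2 paths.
Via Windward: 72% × 100% = 72%.
Via Rowan → Vireo → Windward: 21% × 75% × 13% × 100% = 2.0475%.
Total: 72% + 2.0475% = 74.0475%.
Rounded: 74.05%.

74.05%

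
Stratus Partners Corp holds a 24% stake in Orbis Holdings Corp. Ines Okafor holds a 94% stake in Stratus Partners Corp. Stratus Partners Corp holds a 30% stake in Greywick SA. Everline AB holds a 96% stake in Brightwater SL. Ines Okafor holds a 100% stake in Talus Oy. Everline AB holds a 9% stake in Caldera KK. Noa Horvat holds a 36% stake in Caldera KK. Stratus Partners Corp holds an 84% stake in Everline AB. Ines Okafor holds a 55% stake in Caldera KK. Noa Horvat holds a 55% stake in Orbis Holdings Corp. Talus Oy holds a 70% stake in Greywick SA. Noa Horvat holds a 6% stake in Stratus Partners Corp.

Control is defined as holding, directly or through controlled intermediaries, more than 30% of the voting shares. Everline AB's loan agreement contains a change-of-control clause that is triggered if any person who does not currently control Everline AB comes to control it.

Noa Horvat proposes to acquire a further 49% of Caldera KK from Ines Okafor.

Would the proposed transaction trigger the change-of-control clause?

The purchase adds only to Noa's holdings (Ines's stake shrinks), so Noa is the only person who could newly come to control Everline.
Noa holds 55% of Orbis, so Noa controls Orbis.
Noa holds 36% of Caldera, so Noa controls Caldera.
Neither Noa nor any entity Noa controls holds any voting interest in Everline.
So before the transaction, Noa does not control Everline.
After the purchase, Noa's direct stake in Caldera rises to 36% + 49% = 85%, and Ines's stake falls to 6%.
Noa holds 85% of Caldera, so Noa controls Caldera.
After the transaction, neither Noa nor any entity Noa controls holds a voting interest in Everline, so Noa still does not control it.
No new person acquires control, so the clause is not triggered.

No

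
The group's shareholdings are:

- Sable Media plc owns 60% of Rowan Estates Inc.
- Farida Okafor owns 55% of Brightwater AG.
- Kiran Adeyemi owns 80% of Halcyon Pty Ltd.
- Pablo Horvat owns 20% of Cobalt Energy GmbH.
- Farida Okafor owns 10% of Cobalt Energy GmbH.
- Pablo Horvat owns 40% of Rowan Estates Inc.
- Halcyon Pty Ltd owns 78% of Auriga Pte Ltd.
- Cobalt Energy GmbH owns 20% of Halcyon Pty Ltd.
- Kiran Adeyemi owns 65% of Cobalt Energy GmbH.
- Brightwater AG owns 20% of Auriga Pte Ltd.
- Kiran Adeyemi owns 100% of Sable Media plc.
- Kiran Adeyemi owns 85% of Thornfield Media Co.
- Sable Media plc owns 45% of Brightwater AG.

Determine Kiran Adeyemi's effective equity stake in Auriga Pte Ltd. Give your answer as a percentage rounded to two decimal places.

Kiran reaches Auriga along 3 paths.
Via Sable → Brightwater: 100% × 45% × 20% = 9%.
Via Halcyon: 80% × 78% = 62.4%.
Via Cobalt → Halcyon: 65% × 20% × 78% = 10.14%.
Total: 9% + 62.4% + 10.14% = 81.54%.

81.54%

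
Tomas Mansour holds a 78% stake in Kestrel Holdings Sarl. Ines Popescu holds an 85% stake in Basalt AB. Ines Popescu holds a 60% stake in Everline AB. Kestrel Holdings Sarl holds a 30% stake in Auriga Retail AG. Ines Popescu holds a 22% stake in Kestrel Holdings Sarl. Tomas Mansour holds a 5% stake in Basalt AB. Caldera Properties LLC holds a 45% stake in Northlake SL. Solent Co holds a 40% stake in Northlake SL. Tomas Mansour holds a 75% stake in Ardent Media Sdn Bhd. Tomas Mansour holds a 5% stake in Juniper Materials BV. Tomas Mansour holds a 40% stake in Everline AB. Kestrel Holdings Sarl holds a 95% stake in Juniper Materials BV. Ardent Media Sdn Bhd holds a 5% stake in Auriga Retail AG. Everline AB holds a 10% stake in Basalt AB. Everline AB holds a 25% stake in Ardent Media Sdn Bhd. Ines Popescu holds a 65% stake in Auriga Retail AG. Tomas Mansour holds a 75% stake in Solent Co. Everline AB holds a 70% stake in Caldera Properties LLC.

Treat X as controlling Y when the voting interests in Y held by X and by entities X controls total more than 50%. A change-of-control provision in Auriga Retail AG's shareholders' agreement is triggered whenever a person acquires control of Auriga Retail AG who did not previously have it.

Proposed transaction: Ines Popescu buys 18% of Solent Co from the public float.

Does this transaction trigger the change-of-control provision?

The purchase changes only Ines's holdings, so Ines is the only person who could newly come to control Auriga.
Ines holds 65% of Auriga, so Ines controls Auriga.
So Ines already controls Auriga before the transaction.
After the purchase, Ines holds 18% of Solent directly.
Ines controlled Auriga already, so this is not a new person acquiring control; every other person's position is unchanged or reduced.
No new person acquires control, so the clause is not triggered.

No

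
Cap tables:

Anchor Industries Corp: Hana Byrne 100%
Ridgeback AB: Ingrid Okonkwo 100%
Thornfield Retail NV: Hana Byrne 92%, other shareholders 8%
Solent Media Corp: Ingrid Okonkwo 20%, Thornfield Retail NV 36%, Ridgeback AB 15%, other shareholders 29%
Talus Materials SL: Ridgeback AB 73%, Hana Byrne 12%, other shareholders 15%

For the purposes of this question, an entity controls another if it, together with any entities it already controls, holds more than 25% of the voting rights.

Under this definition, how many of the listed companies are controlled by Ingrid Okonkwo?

Ingrid holds 100% of Ridgeback, so Ingrid controls Ridgeback.
Ingrid and Ridgeback together hold 20% + 15% = 35% of Solent, so Ingrid controls Solent.
Ridgeback holds 73% of Talus, so Ingrid controls Talus.
No other company's threshold is met.
Ingrid controls 3 companies.

3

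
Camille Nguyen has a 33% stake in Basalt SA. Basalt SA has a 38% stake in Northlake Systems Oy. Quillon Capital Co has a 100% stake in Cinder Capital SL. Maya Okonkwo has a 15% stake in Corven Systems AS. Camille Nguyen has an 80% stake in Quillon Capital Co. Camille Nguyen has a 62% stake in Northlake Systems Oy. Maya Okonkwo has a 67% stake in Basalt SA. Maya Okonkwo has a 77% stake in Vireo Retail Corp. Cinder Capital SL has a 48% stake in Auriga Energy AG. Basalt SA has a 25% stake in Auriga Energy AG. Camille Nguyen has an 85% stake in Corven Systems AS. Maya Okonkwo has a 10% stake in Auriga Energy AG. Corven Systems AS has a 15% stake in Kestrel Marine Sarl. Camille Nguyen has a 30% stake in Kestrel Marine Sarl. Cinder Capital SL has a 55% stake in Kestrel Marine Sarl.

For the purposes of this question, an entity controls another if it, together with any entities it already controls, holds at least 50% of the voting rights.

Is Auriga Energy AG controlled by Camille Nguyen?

No

Camille holds 80% of Quillon, so Camille controls Quillon.
Camille holds 85% of Corven, so Camille controls Corven.
Quillon holds 100% of Cinder, so Camille controls Cinder.
Camille and Cinder and Corven together hold 30% + 55% + 15% = 100% of Kestrel, so Camille controls Kestrel.
Camille holds 62% of Northlake, so Camille controls Northlake.
In Auriga, Camille's side holds only 48%, not ≥ 50%.
So Camille does not control Auriga.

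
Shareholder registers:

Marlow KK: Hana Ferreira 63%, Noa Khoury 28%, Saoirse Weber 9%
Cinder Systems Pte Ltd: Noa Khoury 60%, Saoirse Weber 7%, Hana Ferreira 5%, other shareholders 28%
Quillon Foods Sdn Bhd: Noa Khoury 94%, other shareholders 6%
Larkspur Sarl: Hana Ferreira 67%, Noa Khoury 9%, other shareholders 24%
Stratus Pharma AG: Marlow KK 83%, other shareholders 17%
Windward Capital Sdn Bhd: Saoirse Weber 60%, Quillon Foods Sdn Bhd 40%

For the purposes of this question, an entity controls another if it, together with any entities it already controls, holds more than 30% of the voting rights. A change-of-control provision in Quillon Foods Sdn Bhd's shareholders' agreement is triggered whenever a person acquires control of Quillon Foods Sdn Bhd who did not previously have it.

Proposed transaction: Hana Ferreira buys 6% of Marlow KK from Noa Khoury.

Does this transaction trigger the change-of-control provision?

The purchase adds only to Hana's holdings (Noa's stake shrinks), so Hana is the only person who could newly come to control Quillon.
Hana holds 63% of Marlow, so Hana controls Marlow.
Hana holds 67% of Larkspur, so Hana controls Larkspur.
Marlow holds 83% of Stratus, so Hana controls Stratus.
Neither Hana nor any entity Hana controls holds any voting interest in Quillon.
So before the transaction, Hana does not control Quillon.
After the purchase, Hana's direct stake in Marlow rises to 63% + 6% = 69%, and Noa's stake falls to 22%.
Hana holds 69% of Marlow, so Hana controls Marlow.
After the transaction, neither Hana nor any entity Hana controls holds a voting interest in Quillon, so Hana still does not control it.
No new person acquires control, so the clause is not triggered.

No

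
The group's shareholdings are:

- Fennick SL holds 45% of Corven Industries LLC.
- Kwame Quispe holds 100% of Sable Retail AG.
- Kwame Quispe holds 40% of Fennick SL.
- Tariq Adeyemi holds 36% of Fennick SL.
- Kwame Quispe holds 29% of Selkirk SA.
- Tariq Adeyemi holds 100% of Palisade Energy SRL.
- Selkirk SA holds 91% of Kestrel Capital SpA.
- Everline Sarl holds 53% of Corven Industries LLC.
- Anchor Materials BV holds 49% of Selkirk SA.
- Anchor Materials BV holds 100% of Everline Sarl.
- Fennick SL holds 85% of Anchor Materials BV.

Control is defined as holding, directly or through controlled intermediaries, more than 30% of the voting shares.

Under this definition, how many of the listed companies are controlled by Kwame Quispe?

Kwame holds 40% of Fennick, so Kwame controls Fennick.
Fennick holds 85% of Anchor, so Kwame controls Anchor.
Anchor holds 100% of Everline, so Kwame controls Everline.
Anchor and Kwame together hold 49% + 29% = 78% of Selkirk, so Kwame controls Selkirk.
Everline and Fennick together hold 53% + 45% = 98% of Corven, so Kwame controls Corven.
Kwame holds 100% of Sable, so Kwame controls Sable.
Selkirk holds 91% of Kestrel, so Kwame controls Kestrel.
No other company's threshold is met.
Kwame controls 7 companies.

7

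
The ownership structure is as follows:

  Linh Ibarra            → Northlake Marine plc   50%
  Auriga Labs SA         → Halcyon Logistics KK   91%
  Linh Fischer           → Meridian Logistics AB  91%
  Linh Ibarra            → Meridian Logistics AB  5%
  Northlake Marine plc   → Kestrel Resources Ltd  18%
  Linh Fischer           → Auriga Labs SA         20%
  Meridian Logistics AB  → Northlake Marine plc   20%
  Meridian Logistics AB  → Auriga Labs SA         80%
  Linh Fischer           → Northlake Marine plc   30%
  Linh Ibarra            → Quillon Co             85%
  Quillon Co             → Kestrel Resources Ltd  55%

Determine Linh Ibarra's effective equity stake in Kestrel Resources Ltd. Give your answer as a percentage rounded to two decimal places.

Linh Ibarra reaches Kestrel along 3 paths.
Via Quillon: 85% × 55% = 46.75%.
Via Meridian → Northlake: 5% × 20% × 18% = 0.18%.
Via Northlake: 50% × 18% = 9%.
Total: 46.75% + 0.18% + 9% = 55.93%.

55.93%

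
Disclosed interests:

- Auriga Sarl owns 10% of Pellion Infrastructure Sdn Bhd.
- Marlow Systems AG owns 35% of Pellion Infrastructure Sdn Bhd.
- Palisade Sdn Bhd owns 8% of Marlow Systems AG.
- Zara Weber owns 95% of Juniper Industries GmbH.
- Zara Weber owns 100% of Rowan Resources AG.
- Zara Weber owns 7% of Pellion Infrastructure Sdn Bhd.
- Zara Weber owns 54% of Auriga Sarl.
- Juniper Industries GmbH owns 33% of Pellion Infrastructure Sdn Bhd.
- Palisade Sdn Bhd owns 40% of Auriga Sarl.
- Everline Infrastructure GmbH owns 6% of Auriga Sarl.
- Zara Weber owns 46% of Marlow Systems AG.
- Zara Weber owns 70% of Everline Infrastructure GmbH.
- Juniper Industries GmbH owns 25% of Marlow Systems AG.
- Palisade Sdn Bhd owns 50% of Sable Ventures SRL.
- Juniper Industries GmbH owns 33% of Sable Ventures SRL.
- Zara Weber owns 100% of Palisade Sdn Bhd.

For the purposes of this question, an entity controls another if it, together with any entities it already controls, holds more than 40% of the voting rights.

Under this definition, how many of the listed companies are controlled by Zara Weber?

Zara holds 100% of Palisade, so Zara controls Palisade.
Zara holds 70% of Everline, so Zara controls Everline.
Zara holds 95% of Juniper, so Zara controls Juniper.
Palisade and Zara and Everline together hold 40% + 54% + 6% = 100% of Auriga, so Zara controls Auriga.
Zara and Juniper and Palisade together hold 46% + 25% + 8% = 79% of Marlow, so Zara controls Marlow.
Zara holds 100% of Rowan, so Zara controls Rowan.
Marlow and Auriga and Juniper and Zara together hold 35% + 10% + 33% + 7% = 85% of Pellion, so Zara controls Pellion.
Palisade and Juniper together hold 50% + 33% = 83% of Sable, so Zara controls Sable.
Zara controls 8 companies.

8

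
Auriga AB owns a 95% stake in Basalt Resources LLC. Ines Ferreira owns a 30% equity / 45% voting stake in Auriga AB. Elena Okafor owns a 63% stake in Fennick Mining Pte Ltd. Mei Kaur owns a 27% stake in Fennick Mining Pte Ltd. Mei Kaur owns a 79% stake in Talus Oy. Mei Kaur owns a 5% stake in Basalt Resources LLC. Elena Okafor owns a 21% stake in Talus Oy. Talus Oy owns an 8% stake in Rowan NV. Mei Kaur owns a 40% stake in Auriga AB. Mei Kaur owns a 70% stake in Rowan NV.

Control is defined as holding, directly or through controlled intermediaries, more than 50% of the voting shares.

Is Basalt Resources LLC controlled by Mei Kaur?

No

Mei holds 79% of Talus, so Mei controls Talus.
Mei and Talus together hold 70% + 8% = 78% of Rowan, so Mei controls Rowan.
In Basalt, Mei's side holds only 5%, not > 50%.
So Mei does not control Basalt.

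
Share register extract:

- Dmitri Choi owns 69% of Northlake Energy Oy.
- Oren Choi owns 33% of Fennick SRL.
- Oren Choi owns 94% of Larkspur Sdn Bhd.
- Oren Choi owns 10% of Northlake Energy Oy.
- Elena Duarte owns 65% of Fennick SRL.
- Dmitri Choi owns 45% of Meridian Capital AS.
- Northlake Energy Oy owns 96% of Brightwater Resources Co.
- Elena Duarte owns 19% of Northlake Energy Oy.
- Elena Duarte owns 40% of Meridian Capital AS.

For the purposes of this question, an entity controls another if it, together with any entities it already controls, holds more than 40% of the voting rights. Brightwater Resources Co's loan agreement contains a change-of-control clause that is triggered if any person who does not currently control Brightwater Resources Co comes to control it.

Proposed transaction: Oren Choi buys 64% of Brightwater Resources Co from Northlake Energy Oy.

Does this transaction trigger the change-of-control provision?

Yes

The purchase adds only to Oren's holdings (Northlake's stake shrinks), so Oren is the only person who could newly come to control Brightwater.
Oren holds 94% of Larkspur, so Oren controls Larkspur.
Neither Oren nor any entity Oren controls holds any voting interest in Brightwater.
So before the transaction, Oren does not control Brightwater.
After the purchase, Oren holds 64% of Brightwater directly, and Northlake's stake falls to 32%.
Oren holds 64% of Brightwater, so Oren controls Brightwater.
Oren did not control Brightwater before and does after, so the clause is triggered.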